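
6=6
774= 774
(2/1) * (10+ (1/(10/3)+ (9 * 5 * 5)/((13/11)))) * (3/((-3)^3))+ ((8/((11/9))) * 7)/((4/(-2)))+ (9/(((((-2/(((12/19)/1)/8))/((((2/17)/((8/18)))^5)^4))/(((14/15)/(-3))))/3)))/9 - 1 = -71389940538028099358954596586316369583/1042102622216552090333728989543137280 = -68.51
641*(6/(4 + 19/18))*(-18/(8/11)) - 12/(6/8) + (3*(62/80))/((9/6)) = -18842.94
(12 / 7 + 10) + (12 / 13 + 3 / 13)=1171 / 91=12.87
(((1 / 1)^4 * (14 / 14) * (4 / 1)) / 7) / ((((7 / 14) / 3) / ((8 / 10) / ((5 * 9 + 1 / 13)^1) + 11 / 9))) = 130792 / 30765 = 4.25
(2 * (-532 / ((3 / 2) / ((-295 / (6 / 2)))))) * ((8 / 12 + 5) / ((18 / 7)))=37351720 / 243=153710.78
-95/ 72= -1.32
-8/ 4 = -2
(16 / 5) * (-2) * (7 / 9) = -224 / 45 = -4.98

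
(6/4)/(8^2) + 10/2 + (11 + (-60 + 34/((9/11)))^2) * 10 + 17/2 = 36552371/10368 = 3525.50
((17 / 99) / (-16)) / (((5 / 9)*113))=-17 / 99440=-0.00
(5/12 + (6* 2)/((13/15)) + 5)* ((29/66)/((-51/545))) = -47494025/525096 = -90.45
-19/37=-0.51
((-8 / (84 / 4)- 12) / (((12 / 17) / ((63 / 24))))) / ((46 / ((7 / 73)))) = -7735 / 80592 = -0.10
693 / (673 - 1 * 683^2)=-231 / 155272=-0.00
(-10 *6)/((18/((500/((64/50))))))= -15625/12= -1302.08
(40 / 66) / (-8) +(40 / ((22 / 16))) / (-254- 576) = -607 / 5478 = -0.11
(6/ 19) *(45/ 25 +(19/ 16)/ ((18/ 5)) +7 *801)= 425113/ 240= 1771.30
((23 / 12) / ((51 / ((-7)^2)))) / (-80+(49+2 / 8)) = -1127 / 18819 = -0.06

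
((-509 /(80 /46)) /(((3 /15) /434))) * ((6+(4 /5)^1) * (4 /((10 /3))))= -5182454.76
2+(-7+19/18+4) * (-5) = 211/18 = 11.72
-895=-895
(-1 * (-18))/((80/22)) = 99/20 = 4.95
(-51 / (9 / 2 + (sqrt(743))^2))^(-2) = 2235025 / 10404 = 214.82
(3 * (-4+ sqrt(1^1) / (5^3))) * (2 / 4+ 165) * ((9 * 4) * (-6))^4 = -539305442482176 / 125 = -4314443539857.41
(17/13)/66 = 17/858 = 0.02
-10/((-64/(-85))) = -425/32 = -13.28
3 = 3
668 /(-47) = -668 /47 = -14.21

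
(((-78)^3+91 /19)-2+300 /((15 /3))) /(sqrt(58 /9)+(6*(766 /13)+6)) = -129739110345 /98303341+4570754565*sqrt(58) /3735526958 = -1310.46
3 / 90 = 1 / 30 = 0.03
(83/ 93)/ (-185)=-83/ 17205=-0.00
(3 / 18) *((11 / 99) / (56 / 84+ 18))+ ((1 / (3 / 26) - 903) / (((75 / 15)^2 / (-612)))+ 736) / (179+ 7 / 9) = 2566180577 / 20386800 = 125.87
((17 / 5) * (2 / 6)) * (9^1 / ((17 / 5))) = 3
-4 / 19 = -0.21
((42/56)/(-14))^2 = 9/3136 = 0.00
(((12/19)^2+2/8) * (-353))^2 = 109402839121/2085136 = 52467.96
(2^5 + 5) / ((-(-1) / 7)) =259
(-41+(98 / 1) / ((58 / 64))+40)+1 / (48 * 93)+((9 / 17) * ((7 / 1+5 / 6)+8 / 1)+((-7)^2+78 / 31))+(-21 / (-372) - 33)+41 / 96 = 592091075 / 4401504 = 134.52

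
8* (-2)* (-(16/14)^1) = 128/7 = 18.29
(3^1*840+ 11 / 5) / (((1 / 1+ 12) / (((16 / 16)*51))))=643161 / 65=9894.78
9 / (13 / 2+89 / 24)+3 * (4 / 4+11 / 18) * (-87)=-205613 / 490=-419.62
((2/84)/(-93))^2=1/15256836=0.00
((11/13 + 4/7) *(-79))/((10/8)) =-40764/455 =-89.59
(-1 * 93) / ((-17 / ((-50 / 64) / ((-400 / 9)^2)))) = -7533 / 3481600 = -0.00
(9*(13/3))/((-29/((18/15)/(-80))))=117/5800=0.02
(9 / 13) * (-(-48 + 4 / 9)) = 32.92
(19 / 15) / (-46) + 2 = 1361 / 690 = 1.97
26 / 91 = 2 / 7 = 0.29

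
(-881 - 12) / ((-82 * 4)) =893 / 328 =2.72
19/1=19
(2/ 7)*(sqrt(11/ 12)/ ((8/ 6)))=sqrt(33)/ 28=0.21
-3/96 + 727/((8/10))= 29079/32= 908.72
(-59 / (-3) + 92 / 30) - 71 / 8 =1663 / 120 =13.86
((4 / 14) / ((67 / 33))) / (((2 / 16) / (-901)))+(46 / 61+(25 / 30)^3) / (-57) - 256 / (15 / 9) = -1167.97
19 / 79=0.24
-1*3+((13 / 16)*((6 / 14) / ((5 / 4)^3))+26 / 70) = -2144 / 875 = -2.45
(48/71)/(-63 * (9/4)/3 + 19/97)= -18624/1296247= -0.01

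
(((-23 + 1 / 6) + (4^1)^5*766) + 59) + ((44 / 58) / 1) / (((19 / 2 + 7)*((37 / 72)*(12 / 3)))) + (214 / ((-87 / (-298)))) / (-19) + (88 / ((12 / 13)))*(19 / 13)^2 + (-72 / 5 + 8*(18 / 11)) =68619891970573 / 87460230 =784583.94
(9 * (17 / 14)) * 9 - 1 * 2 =96.36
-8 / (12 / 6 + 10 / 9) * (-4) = 72 / 7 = 10.29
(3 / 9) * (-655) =-655 / 3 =-218.33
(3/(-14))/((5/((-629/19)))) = 1887/1330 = 1.42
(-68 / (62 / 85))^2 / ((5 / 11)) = 18374620 / 961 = 19120.31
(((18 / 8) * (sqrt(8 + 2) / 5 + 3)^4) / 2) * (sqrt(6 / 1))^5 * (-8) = -832356 * sqrt(6) / 25 -365472 * sqrt(15) / 25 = -138172.58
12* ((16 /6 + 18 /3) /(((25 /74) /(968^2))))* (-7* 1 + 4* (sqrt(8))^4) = 1795622839296 /25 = 71824913571.84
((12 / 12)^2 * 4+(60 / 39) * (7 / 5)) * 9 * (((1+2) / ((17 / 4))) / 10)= 864 / 221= 3.91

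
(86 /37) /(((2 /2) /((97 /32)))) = 4171 /592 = 7.05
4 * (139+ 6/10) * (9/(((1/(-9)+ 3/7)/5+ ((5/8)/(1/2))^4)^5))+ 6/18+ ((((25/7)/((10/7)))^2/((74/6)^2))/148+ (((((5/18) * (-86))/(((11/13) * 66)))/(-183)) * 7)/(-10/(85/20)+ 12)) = 548299557485397483474098739849219508837/10688882811941955617357397354345875760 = 51.30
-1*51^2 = -2601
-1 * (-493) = 493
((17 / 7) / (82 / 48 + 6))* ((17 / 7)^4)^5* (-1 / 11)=-1658206413912209589139853208 / 1136640833409482954245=-1458865.78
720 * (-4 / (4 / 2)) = -1440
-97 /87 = -1.11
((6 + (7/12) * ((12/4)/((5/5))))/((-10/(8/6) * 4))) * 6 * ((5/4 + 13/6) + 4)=-2759/240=-11.50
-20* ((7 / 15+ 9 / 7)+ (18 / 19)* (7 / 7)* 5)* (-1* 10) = 1297.84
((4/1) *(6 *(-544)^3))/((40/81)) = -7824074342.40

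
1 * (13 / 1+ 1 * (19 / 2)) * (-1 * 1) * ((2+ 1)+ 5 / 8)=-1305 / 16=-81.56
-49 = -49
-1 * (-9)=9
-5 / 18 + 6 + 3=157 / 18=8.72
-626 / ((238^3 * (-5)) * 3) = 313 / 101109540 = 0.00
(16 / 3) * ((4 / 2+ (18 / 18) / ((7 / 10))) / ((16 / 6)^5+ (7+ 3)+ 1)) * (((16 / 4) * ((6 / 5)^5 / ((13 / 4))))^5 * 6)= 5563507354682104835834772455424 / 27451803234517574310302734375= 202.66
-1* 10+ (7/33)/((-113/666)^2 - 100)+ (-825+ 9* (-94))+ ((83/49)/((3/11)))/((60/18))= -401327383210917/239007859090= -1679.14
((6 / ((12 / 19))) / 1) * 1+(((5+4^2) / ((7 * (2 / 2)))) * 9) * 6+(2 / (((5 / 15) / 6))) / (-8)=167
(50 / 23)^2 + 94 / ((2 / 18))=450034 / 529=850.73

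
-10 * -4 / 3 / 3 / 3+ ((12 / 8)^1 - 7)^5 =-4347097 / 864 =-5031.36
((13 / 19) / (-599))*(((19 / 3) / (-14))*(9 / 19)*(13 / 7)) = 507 / 1115338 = 0.00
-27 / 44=-0.61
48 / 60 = 4 / 5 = 0.80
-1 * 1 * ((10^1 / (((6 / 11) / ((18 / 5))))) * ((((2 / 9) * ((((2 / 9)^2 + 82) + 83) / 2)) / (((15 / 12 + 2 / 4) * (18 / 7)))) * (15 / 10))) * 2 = -588236 / 729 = -806.91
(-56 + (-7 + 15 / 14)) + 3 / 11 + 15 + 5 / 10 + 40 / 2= -2014 / 77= -26.16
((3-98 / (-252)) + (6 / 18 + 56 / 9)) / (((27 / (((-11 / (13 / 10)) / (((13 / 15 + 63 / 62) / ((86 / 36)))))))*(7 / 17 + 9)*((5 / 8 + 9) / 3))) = -1193035 / 9110556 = -0.13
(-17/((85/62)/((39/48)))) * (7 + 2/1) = -3627/40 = -90.68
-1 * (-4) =4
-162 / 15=-54 / 5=-10.80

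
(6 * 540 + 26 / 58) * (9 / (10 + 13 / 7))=5920299 / 2407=2459.62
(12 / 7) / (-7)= -12 / 49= -0.24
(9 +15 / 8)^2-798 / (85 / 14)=-71643 / 5440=-13.17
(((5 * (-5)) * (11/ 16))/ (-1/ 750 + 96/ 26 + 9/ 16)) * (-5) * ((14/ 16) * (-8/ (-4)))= 4265625/ 120644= 35.36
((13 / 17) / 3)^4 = 28561 / 6765201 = 0.00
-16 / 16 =-1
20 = 20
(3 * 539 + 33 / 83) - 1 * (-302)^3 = 2286253708 / 83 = 27545225.40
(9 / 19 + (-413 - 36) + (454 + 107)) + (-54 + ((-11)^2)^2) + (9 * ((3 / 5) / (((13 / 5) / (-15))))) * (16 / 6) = 3610250 / 247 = 14616.40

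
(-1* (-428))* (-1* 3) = -1284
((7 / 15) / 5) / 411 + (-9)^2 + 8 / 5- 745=-20418473 / 30825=-662.40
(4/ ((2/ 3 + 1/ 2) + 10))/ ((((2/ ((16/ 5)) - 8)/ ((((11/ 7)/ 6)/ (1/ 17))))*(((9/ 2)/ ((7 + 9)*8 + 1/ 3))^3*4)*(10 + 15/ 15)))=-8869784000/ 77806899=-114.00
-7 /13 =-0.54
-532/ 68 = -133/ 17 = -7.82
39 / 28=1.39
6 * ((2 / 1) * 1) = 12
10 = 10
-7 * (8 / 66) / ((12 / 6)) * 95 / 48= -665 / 792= -0.84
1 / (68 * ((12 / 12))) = 1 / 68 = 0.01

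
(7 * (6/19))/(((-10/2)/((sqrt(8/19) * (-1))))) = 84 * sqrt(38)/1805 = 0.29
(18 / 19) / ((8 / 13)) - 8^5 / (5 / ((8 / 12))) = -4978981 / 1140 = -4367.53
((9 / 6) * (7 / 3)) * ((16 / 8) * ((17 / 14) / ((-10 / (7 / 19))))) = -119 / 380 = -0.31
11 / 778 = 0.01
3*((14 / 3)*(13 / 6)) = 91 / 3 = 30.33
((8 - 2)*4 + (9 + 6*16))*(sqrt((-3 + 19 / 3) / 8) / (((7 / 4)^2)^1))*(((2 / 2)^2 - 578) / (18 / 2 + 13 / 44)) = -8733472*sqrt(15) / 20041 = -1687.77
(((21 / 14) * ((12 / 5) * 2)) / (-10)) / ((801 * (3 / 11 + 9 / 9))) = -0.00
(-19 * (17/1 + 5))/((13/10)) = -4180/13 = -321.54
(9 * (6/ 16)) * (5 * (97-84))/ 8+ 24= 3291/ 64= 51.42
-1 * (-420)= 420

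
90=90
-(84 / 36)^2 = -49 / 9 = -5.44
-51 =-51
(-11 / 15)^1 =-11 / 15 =-0.73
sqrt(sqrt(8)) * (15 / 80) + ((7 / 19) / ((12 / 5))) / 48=35 / 10944 + 3 * 2^(3 / 4) / 16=0.32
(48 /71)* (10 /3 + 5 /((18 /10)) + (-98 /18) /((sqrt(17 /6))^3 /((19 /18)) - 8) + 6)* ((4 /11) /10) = 0.34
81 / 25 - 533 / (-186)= 28391 / 4650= 6.11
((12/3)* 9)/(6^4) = 1/36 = 0.03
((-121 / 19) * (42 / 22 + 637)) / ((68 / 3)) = -57981 / 323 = -179.51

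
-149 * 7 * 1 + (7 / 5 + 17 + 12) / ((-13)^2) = -881183 / 845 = -1042.82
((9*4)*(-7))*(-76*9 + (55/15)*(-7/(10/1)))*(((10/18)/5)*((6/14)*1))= 41194/5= 8238.80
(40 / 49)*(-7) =-40 / 7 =-5.71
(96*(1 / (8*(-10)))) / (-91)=6 / 455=0.01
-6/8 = -3/4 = -0.75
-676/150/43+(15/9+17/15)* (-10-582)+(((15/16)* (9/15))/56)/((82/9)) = -392788251031/236947200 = -1657.70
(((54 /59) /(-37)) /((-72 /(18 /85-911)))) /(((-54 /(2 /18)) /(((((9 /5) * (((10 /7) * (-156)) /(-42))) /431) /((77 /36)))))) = 0.00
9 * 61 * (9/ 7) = 4941/ 7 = 705.86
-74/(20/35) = -259/2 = -129.50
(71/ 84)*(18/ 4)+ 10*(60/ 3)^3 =4480213/ 56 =80003.80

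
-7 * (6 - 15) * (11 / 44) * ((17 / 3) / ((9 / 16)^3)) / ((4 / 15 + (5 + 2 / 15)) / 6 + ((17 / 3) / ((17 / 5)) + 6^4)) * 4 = 4874240 / 3155517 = 1.54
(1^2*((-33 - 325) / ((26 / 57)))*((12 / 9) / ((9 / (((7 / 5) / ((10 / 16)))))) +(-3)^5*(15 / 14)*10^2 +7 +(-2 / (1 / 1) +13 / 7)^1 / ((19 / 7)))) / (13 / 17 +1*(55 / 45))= 273484095869 / 26600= 10281356.99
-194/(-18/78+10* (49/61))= -153842/6187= -24.87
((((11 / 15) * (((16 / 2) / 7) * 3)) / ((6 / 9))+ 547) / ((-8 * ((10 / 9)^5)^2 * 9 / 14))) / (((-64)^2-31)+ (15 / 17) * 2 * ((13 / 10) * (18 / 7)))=-296242755735969 / 32295800000000000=-0.01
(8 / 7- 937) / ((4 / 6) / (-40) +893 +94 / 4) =-1.02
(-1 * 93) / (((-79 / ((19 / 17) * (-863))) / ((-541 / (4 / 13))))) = 1996420.21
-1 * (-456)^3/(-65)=-94818816/65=-1458751.02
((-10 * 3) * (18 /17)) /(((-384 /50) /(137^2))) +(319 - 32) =21193189 /272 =77916.14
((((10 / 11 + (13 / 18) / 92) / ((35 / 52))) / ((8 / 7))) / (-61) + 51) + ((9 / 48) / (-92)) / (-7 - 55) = 140487780593 / 2755716480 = 50.98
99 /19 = 5.21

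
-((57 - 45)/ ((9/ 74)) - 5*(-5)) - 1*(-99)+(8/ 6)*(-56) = -298/ 3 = -99.33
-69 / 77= -0.90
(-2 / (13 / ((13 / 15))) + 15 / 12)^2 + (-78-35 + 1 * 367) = 918889 / 3600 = 255.25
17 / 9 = 1.89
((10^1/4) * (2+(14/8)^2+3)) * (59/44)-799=-1086937/1408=-771.97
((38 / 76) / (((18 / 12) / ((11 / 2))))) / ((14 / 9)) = 33 / 28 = 1.18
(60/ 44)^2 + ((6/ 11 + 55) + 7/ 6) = 42523/ 726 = 58.57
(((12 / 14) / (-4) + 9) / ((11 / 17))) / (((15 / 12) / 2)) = 8364 / 385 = 21.72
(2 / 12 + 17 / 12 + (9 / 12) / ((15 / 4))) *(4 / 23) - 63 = -21628 / 345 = -62.69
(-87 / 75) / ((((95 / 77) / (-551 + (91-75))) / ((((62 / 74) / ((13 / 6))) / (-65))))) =-44441166 / 14850875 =-2.99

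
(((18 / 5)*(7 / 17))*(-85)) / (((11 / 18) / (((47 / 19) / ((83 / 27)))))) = -2878092 / 17347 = -165.91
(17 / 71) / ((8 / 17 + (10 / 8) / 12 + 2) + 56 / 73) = 0.07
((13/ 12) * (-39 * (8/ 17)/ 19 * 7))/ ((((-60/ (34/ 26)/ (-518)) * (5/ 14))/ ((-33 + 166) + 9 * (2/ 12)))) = -44380427/ 1425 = -31144.16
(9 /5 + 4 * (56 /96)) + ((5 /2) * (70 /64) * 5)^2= 11738327 /61440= 191.05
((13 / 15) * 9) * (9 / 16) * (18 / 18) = 351 / 80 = 4.39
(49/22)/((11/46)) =1127/121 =9.31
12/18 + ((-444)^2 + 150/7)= 4140320/21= 197158.10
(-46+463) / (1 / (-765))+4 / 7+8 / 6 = -6699065 / 21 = -319003.10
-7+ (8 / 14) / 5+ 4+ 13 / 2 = 253 / 70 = 3.61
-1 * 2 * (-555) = 1110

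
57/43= 1.33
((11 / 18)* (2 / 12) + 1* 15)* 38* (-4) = -61978 / 27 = -2295.48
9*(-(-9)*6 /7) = 486 /7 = 69.43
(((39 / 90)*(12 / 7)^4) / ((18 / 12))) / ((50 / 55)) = 164736 / 60025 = 2.74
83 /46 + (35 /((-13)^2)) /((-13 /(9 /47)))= 8556007 /4749914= 1.80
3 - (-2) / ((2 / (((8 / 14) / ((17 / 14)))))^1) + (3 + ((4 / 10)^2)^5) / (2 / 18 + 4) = 25800937922 / 6142578125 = 4.20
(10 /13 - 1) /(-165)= 1 /715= 0.00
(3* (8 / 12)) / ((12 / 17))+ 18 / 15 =121 / 30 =4.03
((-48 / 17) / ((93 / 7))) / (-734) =56 / 193409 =0.00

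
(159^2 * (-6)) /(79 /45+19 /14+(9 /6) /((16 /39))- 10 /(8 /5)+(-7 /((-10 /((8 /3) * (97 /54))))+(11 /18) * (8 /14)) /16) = -13760953920 /68071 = -202155.89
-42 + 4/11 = -458/11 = -41.64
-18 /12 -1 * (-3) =3 /2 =1.50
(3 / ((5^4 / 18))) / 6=9 / 625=0.01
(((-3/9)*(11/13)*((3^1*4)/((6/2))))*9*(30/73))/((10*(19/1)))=-396/18031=-0.02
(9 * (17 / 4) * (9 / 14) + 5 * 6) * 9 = 27513 / 56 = 491.30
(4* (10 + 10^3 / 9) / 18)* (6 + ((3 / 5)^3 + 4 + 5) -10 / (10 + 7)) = 13552624 / 34425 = 393.69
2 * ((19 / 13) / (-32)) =-19 / 208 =-0.09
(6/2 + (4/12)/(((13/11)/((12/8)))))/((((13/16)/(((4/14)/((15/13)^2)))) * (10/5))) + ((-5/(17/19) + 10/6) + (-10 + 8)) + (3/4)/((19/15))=-9925021/2034900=-4.88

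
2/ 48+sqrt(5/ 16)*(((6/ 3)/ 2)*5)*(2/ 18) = 1/ 24+5*sqrt(5)/ 36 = 0.35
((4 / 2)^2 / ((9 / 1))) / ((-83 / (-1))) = 4 / 747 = 0.01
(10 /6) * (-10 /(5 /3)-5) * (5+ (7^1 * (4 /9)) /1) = -4015 /27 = -148.70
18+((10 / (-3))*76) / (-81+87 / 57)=9598 / 453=21.19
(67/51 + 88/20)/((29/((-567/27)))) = -10199/2465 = -4.14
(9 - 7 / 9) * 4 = 296 / 9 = 32.89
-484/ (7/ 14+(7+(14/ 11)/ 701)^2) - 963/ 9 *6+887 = 1385374526007/ 5889515683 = 235.23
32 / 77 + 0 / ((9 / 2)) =32 / 77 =0.42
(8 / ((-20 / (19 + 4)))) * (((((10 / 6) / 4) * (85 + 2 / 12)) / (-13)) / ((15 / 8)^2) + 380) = -91844152 / 26325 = -3488.86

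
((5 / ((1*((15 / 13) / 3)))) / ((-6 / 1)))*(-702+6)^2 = -1049568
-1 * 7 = -7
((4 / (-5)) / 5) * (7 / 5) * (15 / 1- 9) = -168 / 125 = -1.34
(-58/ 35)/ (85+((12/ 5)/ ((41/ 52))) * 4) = -2378/ 139447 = -0.02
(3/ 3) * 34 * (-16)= -544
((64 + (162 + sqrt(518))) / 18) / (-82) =-113 / 738- sqrt(518) / 1476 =-0.17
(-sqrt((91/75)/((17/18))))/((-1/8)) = 8 * sqrt(9282)/85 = 9.07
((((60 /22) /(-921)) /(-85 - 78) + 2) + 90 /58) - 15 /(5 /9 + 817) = 415019619329 /117456335282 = 3.53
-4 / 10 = -2 / 5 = -0.40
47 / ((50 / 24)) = 564 / 25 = 22.56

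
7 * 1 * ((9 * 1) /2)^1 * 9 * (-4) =-1134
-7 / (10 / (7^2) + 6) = -343 / 304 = -1.13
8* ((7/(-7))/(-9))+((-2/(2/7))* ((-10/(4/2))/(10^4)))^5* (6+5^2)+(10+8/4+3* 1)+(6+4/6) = 6496000000004689153/288000000000000000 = 22.56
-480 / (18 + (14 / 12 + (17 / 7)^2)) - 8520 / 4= -15837090 / 7369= -2149.15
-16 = -16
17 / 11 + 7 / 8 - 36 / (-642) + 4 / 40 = 121303 / 47080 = 2.58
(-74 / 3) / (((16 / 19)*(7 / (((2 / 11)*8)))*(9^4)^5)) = -1406 / 2808420721042150553031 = -0.00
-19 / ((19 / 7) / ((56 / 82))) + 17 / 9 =-1067 / 369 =-2.89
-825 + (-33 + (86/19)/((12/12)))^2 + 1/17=-87087/6137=-14.19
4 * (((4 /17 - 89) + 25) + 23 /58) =-124962 /493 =-253.47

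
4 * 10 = 40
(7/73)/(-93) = -7/6789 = -0.00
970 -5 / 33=32005 / 33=969.85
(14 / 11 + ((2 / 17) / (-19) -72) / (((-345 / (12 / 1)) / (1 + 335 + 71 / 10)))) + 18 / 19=1760095956 / 2042975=861.54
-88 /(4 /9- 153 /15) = 3960 /439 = 9.02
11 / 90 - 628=-56509 / 90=-627.88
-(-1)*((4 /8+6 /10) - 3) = -19 /10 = -1.90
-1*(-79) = 79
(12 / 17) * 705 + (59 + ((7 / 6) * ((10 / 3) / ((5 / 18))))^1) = 9701 / 17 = 570.65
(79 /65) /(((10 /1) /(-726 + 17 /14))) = -88.09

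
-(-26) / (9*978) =0.00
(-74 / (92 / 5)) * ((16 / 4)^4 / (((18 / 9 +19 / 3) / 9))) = -127872 / 115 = -1111.93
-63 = -63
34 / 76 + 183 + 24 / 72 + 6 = 21635 / 114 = 189.78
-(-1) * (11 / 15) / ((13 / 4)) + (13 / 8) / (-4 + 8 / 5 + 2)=-11971 / 3120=-3.84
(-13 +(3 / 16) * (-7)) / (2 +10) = -229 / 192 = -1.19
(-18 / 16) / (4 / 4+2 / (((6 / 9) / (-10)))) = 0.04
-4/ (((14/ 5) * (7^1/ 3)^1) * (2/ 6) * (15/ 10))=-60/ 49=-1.22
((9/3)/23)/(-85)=-3/1955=-0.00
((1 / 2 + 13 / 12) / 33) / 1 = 19 / 396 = 0.05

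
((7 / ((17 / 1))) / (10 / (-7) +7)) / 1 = 0.07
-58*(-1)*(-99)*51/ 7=-292842/ 7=-41834.57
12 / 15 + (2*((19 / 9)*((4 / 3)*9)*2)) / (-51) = -908 / 765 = -1.19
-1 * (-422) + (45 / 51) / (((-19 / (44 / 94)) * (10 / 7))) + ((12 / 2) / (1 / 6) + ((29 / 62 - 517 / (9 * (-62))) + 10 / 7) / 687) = 9328553486090 / 20368514691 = 457.99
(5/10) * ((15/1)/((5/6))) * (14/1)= 126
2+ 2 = 4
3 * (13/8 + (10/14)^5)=730473/134456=5.43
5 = 5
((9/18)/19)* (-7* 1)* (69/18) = -161/228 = -0.71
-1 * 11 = -11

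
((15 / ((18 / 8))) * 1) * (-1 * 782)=-15640 / 3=-5213.33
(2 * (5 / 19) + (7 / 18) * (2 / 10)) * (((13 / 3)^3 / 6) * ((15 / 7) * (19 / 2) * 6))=2269501 / 2268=1000.66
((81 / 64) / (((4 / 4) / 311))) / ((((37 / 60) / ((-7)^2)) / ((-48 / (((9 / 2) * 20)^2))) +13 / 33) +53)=40733847 / 5305852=7.68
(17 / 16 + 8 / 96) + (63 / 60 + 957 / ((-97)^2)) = 5188223 / 2258160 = 2.30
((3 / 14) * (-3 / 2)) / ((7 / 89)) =-4.09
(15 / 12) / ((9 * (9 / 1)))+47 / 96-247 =-638915 / 2592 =-246.49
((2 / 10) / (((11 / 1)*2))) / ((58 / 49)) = 49 / 6380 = 0.01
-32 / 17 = -1.88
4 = 4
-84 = -84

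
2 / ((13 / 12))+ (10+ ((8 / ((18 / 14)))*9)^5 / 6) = 3579757006 / 39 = 91788641.18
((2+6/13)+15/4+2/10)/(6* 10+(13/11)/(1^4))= 18337/174980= 0.10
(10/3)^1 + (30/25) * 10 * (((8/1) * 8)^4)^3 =170005193383307227693066/3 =56668397794435742564355.33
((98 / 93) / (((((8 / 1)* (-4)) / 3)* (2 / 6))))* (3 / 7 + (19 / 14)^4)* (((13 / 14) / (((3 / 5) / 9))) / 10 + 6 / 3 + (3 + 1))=-2940435 / 351232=-8.37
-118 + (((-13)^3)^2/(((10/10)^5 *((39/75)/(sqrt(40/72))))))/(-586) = -9282325 *sqrt(5)/1758-118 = -11924.55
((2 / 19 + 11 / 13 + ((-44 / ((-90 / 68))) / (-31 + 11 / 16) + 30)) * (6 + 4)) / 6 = 160939933 / 3234465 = 49.76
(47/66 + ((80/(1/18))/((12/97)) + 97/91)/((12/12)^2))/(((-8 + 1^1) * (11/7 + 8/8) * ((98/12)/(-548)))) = 19158222206/441441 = 43399.28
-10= -10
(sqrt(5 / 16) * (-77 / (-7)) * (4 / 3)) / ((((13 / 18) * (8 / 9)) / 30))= 4455 * sqrt(5) / 26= 383.14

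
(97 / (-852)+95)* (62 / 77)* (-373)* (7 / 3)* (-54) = 2804362827 / 781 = 3590733.45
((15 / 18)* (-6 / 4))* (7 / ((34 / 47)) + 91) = -17115 / 136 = -125.85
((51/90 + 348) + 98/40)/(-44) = -21061/2640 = -7.98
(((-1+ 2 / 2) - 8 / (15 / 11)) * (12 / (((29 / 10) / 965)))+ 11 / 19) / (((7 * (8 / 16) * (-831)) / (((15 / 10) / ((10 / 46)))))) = 296872983 / 5341945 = 55.57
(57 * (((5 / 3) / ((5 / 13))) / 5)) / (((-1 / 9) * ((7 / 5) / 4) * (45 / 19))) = -18772 / 35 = -536.34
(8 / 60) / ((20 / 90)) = 3 / 5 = 0.60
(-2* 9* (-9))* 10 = 1620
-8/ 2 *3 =-12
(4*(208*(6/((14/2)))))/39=18.29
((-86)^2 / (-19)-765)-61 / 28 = -615227 / 532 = -1156.44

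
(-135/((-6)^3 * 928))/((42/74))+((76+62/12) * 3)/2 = 121.75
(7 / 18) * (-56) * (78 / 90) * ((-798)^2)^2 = -38269009781184 / 5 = -7653801956236.80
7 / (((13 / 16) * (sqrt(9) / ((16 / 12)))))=448 / 117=3.83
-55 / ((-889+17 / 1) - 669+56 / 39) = 2145 / 60043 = 0.04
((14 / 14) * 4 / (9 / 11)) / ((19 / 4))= 176 / 171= 1.03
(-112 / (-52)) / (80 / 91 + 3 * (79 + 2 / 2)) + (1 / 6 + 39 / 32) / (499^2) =146503693 / 16374305760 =0.01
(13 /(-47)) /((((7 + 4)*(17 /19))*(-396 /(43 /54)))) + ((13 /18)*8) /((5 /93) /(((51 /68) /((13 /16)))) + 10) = 1211981977973 /2109671130600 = 0.57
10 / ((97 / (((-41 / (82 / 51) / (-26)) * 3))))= 765 / 2522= 0.30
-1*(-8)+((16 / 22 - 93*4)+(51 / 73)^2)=-21266073 / 58619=-362.78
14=14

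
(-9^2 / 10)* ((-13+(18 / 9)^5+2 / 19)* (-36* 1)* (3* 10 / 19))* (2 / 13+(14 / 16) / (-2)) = -46838979 / 18772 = -2495.15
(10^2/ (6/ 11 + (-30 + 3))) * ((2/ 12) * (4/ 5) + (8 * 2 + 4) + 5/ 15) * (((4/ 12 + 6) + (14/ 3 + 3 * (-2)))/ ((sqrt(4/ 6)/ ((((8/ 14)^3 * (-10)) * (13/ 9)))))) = 1404832000 * sqrt(6)/ 2694951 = 1276.88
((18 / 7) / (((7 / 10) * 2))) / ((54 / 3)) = 0.10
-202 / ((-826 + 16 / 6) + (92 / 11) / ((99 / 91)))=109989 / 444119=0.25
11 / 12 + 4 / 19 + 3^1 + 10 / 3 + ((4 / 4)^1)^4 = 8.46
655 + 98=753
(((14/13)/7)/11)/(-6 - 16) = -1/1573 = -0.00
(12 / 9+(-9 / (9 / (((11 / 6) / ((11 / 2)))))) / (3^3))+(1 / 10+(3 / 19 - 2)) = -0.42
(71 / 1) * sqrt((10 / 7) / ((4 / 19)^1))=71 * sqrt(1330) / 14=184.95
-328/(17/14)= -270.12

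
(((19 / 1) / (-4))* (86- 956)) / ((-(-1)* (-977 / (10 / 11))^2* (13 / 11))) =413250 / 136497647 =0.00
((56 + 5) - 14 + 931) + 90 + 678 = 1746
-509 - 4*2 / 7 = -3571 / 7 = -510.14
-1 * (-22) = 22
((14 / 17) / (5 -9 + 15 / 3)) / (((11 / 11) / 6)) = 84 / 17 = 4.94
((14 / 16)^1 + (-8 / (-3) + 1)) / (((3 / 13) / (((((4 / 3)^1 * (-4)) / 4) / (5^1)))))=-1417 / 270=-5.25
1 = 1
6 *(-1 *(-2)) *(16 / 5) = 192 / 5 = 38.40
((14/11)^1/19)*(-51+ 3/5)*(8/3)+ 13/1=4177/1045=4.00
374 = 374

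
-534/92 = -267/46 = -5.80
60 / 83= 0.72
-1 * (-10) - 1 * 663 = -653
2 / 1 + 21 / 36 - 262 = -259.42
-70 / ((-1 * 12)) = 35 / 6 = 5.83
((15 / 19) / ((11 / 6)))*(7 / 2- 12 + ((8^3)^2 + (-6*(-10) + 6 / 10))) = 23597649 / 209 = 112907.41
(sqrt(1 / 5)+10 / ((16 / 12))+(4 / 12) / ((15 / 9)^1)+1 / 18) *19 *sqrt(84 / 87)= 38 *sqrt(1015) / 145+13262 *sqrt(203) / 1305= 153.14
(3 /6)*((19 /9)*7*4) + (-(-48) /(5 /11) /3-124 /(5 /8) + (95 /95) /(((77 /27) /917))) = 93011 /495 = 187.90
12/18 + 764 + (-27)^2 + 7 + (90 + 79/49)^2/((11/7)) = 77439409/11319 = 6841.54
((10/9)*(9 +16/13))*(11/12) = 7315/702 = 10.42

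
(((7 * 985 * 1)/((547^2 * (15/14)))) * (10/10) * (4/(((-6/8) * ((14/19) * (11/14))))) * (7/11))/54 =-20541584/8797642227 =-0.00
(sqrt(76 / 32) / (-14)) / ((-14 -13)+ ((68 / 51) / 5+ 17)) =0.01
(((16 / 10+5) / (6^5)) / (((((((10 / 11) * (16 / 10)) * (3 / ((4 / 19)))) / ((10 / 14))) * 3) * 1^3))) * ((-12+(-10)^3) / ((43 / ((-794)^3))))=1915479073849 / 16676604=114860.26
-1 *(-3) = 3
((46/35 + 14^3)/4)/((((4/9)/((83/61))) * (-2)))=-35888121/34160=-1050.59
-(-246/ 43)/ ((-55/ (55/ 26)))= -123/ 559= -0.22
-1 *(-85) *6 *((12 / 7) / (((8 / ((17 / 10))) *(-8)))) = -2601 / 112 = -23.22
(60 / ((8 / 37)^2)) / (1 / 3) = 61605 / 16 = 3850.31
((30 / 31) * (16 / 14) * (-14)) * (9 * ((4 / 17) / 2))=-16.39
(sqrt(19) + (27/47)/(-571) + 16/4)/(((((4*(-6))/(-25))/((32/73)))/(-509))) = -50900*sqrt(19)/219-5462638900/5877303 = -1942.54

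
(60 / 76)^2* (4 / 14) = 0.18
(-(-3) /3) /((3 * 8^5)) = 1 /98304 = 0.00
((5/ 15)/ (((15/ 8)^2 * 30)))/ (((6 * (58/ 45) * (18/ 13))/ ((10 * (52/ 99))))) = 0.00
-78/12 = -13/2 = -6.50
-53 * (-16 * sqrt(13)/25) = 848 * sqrt(13)/25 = 122.30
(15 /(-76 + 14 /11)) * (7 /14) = -55 /548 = -0.10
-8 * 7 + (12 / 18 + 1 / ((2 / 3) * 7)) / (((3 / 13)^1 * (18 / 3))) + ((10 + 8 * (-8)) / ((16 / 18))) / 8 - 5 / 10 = -383791 / 6048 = -63.46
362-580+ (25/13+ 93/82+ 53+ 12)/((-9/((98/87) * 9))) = -294.66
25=25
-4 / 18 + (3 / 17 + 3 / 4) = 431 / 612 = 0.70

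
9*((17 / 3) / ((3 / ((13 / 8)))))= 27.62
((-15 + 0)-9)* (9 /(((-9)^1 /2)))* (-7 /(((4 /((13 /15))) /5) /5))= -1820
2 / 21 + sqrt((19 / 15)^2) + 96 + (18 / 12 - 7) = 19291 / 210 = 91.86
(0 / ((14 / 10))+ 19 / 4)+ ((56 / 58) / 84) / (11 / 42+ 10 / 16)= 82323 / 17284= 4.76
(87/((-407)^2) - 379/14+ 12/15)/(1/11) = -304622421/1054130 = -288.98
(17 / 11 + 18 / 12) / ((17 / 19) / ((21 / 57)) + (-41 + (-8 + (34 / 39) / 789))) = -14431599 / 220684376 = -0.07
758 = 758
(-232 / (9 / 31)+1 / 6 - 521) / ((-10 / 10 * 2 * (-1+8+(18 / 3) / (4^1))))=23759 / 306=77.64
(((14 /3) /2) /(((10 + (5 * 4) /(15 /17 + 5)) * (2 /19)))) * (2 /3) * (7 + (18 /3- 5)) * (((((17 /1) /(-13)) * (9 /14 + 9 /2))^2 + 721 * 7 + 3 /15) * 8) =28488452864 /79261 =359425.86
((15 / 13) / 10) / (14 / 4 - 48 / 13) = -3 / 5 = -0.60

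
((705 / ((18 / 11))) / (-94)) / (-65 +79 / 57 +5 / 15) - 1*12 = -172091 / 14428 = -11.93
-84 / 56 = -3 / 2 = -1.50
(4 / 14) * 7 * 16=32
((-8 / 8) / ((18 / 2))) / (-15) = 1 / 135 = 0.01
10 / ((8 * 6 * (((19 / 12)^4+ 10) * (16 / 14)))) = 3780 / 337681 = 0.01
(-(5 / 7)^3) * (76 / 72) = -2375 / 6174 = -0.38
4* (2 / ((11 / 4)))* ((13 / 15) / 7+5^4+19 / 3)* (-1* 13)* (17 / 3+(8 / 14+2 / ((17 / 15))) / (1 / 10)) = -31759195936 / 45815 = -693205.19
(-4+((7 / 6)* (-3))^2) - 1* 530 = -2087 / 4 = -521.75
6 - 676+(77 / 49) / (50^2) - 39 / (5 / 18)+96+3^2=-12344489 / 17500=-705.40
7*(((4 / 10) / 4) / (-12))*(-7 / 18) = 49 / 2160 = 0.02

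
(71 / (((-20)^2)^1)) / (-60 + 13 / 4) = -71 / 22700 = -0.00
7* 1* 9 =63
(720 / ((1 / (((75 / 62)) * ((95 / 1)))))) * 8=20520000 / 31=661935.48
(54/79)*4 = 216/79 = 2.73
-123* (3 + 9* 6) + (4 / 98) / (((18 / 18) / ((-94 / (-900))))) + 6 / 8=-309151837 / 44100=-7010.25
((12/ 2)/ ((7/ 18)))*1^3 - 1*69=-375/ 7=-53.57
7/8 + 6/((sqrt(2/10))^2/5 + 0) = 1207/8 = 150.88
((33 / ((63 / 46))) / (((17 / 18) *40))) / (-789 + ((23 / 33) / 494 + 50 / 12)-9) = -6186609 / 7699923560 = -0.00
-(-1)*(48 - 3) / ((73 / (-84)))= -3780 / 73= -51.78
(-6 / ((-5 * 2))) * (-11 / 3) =-11 / 5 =-2.20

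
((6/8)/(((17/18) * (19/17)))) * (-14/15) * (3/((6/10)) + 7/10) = -189/50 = -3.78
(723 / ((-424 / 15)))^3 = -1275524101125 / 76225024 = -16733.67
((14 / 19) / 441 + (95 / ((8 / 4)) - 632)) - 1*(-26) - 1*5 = -1349015 / 2394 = -563.50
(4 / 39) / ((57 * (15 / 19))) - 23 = -40361 / 1755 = -23.00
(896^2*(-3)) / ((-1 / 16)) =38535168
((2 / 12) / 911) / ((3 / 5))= 5 / 16398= 0.00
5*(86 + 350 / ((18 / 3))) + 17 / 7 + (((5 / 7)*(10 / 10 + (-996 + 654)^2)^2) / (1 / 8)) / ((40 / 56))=2298376301006 / 21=109446490524.10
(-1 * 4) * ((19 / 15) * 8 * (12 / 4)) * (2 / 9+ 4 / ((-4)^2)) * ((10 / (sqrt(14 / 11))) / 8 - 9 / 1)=2584 / 5 - 323 * sqrt(154) / 63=453.18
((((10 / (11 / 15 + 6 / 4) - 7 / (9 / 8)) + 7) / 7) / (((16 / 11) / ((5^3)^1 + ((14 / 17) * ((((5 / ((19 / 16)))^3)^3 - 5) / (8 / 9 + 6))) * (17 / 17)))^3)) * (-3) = -5018076193868458677059121081485429054607234424890799133624875 / 55355803088898451242603738394160199367062790872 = -90651312307938.11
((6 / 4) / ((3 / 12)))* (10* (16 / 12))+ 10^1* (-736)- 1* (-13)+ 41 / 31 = -225236 / 31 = -7265.68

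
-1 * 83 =-83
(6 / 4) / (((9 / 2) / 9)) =3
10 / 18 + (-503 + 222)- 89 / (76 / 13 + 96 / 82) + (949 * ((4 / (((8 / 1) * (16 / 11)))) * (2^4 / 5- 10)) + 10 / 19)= -2510.89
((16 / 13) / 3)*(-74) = -1184 / 39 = -30.36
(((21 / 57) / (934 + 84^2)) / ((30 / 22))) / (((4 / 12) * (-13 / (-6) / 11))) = 2541 / 4933825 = 0.00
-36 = -36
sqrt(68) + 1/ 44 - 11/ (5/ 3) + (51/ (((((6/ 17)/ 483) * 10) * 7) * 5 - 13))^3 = -6476452002197/ 91651355620 + 2 * sqrt(17) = -62.42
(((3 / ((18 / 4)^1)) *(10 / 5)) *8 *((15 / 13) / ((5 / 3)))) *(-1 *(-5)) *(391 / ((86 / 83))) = 7788720 / 559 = 13933.31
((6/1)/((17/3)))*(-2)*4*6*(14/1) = -12096/17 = -711.53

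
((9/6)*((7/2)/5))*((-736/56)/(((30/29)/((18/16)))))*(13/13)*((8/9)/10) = -667/500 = -1.33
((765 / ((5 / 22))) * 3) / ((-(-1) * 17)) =594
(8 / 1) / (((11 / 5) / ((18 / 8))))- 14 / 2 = 13 / 11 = 1.18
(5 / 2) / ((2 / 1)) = 5 / 4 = 1.25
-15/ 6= -5/ 2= -2.50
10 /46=5 /23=0.22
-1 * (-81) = 81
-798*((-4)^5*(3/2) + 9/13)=1225175.54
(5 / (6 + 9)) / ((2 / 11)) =11 / 6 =1.83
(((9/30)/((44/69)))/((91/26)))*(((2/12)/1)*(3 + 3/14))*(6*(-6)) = -5589/2156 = -2.59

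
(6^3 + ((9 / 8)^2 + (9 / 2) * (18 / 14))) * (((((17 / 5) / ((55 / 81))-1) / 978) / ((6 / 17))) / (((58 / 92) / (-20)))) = -82484187 / 1004080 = -82.15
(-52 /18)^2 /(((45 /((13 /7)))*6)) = 4394 /76545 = 0.06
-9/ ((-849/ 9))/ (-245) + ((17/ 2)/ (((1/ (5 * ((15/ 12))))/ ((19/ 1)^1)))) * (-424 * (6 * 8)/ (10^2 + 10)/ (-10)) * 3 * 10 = 427300511103/ 762685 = 560258.18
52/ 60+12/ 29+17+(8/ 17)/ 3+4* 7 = 114468/ 2465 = 46.44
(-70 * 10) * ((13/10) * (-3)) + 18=2748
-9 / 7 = -1.29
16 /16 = 1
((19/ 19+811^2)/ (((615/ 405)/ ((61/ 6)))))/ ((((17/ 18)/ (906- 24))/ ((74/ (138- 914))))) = -646671444237/ 1649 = -392159760.00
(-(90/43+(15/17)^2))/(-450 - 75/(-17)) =2379/369155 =0.01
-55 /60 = -11 /12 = -0.92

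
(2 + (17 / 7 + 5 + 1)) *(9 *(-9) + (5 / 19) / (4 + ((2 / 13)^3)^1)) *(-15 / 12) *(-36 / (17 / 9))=-133299311445 / 6629252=-20107.75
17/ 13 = 1.31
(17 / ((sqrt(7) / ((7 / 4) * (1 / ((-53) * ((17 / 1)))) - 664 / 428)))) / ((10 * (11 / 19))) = -1.72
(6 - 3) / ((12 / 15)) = 15 / 4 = 3.75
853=853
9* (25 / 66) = 3.41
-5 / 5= -1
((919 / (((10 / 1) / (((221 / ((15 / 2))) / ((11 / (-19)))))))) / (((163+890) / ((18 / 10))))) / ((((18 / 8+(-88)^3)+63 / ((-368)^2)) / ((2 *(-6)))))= -160795415552 / 1142056072092375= -0.00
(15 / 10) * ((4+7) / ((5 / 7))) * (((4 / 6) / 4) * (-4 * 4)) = -308 / 5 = -61.60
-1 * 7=-7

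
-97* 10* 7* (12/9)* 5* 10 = -1358000/3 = -452666.67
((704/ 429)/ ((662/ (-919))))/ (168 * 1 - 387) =29408/ 2827071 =0.01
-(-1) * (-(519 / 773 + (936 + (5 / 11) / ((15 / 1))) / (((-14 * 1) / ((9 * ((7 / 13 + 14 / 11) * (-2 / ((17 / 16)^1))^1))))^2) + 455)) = -14637438322990 / 2955923399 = -4951.90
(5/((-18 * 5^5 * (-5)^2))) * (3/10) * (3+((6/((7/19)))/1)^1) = -9/437500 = -0.00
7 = 7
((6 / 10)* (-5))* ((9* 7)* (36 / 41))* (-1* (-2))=-331.90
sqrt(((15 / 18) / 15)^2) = 1 / 18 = 0.06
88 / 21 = 4.19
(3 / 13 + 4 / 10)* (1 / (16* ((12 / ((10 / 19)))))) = 0.00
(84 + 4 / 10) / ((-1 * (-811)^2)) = -422 / 3288605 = -0.00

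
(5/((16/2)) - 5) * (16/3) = -70/3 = -23.33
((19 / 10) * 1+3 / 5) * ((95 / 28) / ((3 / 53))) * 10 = 125875 / 84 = 1498.51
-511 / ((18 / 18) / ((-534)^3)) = 77811658344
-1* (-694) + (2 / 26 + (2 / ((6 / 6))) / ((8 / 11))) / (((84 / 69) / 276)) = 69415 / 52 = 1334.90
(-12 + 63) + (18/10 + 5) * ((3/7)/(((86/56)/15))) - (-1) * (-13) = 2858/43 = 66.47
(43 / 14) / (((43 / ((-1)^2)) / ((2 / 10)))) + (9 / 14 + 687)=24068 / 35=687.66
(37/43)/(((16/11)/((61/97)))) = 24827/66736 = 0.37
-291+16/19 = -5513/19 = -290.16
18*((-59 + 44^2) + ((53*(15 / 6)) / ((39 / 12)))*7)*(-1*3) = -1517994 / 13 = -116768.77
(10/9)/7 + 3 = 199/63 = 3.16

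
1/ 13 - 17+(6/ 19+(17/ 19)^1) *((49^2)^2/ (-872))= -1727320459/ 215384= -8019.73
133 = 133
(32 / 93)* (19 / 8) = 76 / 93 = 0.82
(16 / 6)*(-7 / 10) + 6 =62 / 15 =4.13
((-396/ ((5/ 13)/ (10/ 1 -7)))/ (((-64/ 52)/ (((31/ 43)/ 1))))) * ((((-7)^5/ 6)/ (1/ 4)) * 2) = -8717135427/ 215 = -40544815.94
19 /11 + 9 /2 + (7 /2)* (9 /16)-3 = 1829 /352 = 5.20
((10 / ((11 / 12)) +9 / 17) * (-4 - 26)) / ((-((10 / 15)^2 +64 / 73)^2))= 446756715 / 2272424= 196.60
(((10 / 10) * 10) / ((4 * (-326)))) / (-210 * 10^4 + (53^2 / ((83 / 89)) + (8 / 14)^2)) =20335 / 5560548502196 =0.00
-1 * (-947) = 947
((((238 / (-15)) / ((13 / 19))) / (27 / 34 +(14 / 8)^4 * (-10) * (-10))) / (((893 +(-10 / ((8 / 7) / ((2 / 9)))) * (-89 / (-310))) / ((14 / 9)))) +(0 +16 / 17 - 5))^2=187310481958640695740181218294649 / 11369792206889106542310904250625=16.47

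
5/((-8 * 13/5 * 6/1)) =-25/624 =-0.04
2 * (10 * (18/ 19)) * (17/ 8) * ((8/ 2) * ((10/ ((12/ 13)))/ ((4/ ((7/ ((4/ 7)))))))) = 812175/ 152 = 5343.26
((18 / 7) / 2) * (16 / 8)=18 / 7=2.57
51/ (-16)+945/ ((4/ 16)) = 60429/ 16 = 3776.81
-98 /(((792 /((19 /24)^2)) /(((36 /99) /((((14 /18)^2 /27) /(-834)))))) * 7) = 149.96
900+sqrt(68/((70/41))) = sqrt(48790)/35+900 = 906.31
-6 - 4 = -10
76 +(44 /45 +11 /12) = 14021 /180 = 77.89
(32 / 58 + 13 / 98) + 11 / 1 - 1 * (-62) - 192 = -336253 / 2842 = -118.32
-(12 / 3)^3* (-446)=28544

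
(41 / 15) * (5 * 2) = 82 / 3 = 27.33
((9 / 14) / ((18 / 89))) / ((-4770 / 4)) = -89 / 33390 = -0.00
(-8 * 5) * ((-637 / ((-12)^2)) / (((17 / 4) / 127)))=808990 / 153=5287.52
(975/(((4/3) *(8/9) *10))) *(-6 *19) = -300105/32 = -9378.28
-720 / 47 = -15.32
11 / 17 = 0.65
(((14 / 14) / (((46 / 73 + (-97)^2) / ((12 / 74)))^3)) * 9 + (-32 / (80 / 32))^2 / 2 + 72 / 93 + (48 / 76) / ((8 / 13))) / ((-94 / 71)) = -2873868692472718136773358661469 / 45446931353269608328819267300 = -63.24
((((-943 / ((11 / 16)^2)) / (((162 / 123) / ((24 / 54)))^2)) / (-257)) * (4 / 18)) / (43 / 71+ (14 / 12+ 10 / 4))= 115249144832 / 2506476817845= 0.05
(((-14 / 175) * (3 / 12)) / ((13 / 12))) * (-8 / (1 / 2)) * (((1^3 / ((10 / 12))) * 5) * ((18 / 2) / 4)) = 1296 / 325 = 3.99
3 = 3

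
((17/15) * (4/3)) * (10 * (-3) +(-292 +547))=340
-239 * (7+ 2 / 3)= -5497 / 3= -1832.33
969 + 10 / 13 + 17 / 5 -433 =35111 / 65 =540.17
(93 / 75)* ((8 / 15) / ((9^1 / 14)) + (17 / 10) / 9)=341 / 270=1.26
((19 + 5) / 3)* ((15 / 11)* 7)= 840 / 11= 76.36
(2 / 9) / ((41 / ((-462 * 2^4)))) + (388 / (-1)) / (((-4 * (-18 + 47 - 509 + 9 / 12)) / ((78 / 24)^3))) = -59121341 / 1257552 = -47.01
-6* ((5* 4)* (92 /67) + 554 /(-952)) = -2571843 /15946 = -161.28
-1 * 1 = -1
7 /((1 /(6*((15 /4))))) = 157.50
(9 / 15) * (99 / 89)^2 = 29403 / 39605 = 0.74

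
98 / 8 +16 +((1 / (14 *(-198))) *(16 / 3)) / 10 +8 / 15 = 1196803 / 41580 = 28.78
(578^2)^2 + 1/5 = 558060595281/5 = 111612119056.20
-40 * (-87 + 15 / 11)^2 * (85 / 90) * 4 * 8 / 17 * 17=-1072724480 / 121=-8865491.57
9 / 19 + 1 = 28 / 19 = 1.47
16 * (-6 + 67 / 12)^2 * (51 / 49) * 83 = 35275 / 147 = 239.97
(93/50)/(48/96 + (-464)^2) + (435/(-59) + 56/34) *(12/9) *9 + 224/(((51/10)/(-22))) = -657344112613/635124675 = -1034.98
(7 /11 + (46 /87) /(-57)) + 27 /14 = 1951721 /763686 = 2.56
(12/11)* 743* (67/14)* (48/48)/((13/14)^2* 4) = 2090802/1859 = 1124.69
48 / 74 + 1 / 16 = 421 / 592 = 0.71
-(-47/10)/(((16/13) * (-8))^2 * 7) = 7943/1146880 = 0.01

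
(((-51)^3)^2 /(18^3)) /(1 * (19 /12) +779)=4259571 /1102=3865.31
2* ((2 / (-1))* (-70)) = 280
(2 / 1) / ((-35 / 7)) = -2 / 5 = -0.40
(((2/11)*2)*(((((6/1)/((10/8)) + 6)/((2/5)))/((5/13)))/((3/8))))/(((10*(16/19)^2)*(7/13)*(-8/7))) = -549081/35200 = -15.60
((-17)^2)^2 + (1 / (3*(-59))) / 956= 14132755451 / 169212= 83521.00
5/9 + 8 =77/9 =8.56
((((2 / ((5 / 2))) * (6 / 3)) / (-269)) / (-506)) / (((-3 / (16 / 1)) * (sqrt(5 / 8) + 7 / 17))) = 60928 / 1074960315- 36992 * sqrt(10) / 1074960315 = -0.00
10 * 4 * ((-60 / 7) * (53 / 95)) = -25440 / 133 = -191.28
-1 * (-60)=60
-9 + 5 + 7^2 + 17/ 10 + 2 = 487/ 10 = 48.70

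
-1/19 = -0.05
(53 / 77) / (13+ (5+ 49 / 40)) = 2120 / 59213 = 0.04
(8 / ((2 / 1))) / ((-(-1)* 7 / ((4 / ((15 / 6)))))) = 32 / 35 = 0.91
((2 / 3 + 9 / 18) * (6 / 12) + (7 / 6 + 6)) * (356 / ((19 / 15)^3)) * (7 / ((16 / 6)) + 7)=716995125 / 54872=13066.68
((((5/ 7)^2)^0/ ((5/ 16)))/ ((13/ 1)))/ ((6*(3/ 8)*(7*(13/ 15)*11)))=64/ 39039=0.00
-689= -689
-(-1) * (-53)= -53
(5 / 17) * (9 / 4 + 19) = 25 / 4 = 6.25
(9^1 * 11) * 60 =5940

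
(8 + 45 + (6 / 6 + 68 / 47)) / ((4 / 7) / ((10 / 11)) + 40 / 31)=1413755 / 48927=28.90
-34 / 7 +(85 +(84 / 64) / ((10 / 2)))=45027 / 560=80.41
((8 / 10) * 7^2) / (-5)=-196 / 25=-7.84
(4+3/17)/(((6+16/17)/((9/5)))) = 639/590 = 1.08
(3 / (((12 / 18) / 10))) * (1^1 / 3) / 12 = 5 / 4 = 1.25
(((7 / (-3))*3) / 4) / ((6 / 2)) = -7 / 12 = -0.58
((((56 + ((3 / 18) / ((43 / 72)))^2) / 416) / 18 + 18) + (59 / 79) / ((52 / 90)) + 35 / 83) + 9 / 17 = 3906765612769 / 192915385416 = 20.25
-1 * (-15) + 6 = 21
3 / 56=0.05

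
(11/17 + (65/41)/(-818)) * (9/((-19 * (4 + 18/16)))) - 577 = -577.06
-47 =-47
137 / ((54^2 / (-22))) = -1507 / 1458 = -1.03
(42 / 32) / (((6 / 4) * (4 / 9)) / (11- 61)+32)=1575 / 38384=0.04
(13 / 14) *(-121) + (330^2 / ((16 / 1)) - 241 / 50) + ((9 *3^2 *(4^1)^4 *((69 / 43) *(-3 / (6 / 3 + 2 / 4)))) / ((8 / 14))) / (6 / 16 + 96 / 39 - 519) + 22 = 11062477029453 / 1615798100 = 6846.45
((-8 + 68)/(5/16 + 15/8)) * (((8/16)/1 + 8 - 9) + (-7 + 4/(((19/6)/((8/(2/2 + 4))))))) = -99936/665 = -150.28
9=9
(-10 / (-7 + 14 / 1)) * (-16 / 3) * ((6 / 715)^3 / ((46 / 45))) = 10368 / 2353986635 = 0.00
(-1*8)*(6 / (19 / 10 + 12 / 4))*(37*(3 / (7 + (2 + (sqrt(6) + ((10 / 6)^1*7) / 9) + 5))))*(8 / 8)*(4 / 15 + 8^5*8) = -22249505119104 / 1163365 + 10181976918912*sqrt(6) / 8143555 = -16062504.37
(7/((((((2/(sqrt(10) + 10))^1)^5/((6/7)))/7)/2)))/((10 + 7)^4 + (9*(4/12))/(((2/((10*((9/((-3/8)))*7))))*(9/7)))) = 105175*sqrt(10)/54374 + 179375/27187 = 12.71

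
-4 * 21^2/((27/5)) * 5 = -4900/3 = -1633.33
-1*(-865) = 865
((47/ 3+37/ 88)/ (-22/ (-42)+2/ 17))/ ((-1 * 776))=-0.03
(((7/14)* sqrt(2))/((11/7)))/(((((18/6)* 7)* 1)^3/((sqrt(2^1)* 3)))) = 1/4851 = 0.00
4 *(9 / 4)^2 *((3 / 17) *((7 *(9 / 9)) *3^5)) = 413343 / 68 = 6078.57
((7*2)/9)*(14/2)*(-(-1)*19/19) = 98/9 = 10.89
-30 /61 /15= -2 /61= -0.03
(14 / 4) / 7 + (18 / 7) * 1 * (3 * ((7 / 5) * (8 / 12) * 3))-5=171 / 10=17.10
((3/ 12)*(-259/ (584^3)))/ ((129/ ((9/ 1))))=-0.00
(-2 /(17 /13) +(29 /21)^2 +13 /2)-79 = -1081403 /14994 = -72.12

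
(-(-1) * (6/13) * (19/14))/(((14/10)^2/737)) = 1050225/4459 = 235.53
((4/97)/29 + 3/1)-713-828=-4326390/2813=-1538.00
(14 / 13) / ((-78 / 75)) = -175 / 169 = -1.04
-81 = -81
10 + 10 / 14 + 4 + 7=152 / 7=21.71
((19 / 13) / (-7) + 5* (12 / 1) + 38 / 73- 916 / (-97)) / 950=8989627 / 122430490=0.07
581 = 581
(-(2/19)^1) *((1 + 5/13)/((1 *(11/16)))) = -576/2717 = -0.21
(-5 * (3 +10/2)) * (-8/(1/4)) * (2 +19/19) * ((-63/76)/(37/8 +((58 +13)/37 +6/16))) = -34965/76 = -460.07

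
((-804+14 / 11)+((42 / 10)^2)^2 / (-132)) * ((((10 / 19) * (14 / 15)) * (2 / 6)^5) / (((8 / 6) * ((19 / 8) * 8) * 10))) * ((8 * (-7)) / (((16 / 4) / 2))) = 1084851523 / 6030956250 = 0.18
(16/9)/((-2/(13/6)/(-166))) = 8632/27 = 319.70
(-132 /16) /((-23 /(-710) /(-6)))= 1528.04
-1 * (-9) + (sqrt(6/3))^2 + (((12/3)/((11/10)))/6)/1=383/33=11.61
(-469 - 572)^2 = 1083681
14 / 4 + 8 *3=55 / 2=27.50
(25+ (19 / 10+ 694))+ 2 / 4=3607 / 5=721.40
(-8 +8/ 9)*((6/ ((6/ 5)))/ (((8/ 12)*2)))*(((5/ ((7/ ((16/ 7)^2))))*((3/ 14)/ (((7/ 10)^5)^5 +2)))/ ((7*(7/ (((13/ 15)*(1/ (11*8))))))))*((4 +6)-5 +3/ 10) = -881920000000000000000000000000/ 77653546587607149911618296410519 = -0.01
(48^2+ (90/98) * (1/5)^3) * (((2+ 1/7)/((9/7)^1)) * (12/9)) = 1254404/245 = 5120.02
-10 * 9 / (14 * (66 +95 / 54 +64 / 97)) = -235710 / 2508653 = -0.09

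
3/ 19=0.16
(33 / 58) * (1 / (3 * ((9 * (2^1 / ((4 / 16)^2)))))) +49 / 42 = 19499 / 16704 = 1.17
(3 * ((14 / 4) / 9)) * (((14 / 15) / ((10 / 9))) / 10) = 49 / 500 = 0.10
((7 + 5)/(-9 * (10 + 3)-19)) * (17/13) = -3/26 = -0.12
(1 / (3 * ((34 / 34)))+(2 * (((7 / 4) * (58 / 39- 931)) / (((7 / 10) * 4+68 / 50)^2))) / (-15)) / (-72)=-32563273 / 182227968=-0.18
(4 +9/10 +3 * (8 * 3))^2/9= 591361/900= 657.07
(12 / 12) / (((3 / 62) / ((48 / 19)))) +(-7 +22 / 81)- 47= -2336 / 1539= -1.52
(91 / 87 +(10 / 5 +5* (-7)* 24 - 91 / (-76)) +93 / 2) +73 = -4735889 / 6612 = -716.26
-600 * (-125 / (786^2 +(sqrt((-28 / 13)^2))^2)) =3168750 / 26102077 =0.12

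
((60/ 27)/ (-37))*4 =-80/ 333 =-0.24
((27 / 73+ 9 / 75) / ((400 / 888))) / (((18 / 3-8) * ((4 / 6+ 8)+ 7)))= -148851 / 4288750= -0.03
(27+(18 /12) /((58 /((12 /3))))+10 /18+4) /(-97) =-0.33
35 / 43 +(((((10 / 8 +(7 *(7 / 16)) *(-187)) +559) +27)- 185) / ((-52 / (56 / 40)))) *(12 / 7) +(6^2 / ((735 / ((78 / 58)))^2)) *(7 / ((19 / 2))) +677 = 840305573568247 / 1225506209200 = 685.68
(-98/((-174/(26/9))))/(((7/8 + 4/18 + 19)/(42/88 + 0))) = 17836/461593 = 0.04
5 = 5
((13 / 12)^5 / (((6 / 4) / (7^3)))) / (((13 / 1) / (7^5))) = 164648481361 / 373248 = 441123.55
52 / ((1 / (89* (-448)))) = -2073344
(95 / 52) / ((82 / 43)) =4085 / 4264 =0.96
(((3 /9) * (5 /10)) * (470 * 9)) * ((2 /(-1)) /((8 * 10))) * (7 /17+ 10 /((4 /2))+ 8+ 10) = -28059 /68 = -412.63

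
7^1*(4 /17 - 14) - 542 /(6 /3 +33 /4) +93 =-39193 /697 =-56.23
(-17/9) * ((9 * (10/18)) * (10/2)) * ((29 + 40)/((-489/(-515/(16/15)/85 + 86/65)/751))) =-6652955045/305136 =-21803.25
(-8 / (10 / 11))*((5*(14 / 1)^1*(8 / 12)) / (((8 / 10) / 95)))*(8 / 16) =-73150 / 3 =-24383.33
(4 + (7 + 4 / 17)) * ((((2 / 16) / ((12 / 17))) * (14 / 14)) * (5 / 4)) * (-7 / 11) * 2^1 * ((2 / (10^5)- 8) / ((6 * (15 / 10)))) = 178266221 / 63360000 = 2.81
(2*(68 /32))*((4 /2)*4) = 34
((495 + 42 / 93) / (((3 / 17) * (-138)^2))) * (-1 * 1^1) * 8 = -522206 / 442773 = -1.18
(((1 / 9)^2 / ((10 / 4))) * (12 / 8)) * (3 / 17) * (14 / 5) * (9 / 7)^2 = 18 / 2975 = 0.01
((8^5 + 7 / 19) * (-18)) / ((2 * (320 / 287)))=-264502.17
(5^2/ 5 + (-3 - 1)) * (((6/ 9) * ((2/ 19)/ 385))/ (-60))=-1/ 329175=-0.00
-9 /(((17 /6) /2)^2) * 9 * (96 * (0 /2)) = 0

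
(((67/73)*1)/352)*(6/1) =201/12848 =0.02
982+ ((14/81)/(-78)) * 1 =3102131/3159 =982.00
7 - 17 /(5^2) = 158 /25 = 6.32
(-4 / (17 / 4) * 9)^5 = -61917364224 / 1419857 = -43608.17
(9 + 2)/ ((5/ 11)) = 121/ 5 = 24.20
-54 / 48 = -9 / 8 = -1.12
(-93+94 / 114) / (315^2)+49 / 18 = 30782317 / 11311650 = 2.72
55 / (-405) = -11 / 81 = -0.14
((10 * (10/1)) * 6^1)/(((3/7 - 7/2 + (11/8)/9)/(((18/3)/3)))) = -604800/1471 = -411.15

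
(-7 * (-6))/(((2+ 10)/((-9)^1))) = -63/2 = -31.50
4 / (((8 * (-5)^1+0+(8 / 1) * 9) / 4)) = 1 / 2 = 0.50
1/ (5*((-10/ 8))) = -4/ 25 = -0.16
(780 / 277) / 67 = 780 / 18559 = 0.04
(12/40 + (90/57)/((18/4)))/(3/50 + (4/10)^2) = 1855/627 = 2.96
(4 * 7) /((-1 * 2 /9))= -126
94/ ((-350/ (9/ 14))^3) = -34263/ 58824500000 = -0.00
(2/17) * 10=20/17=1.18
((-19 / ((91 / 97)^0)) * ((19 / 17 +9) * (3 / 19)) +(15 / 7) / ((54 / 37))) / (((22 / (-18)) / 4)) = 123742 / 1309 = 94.53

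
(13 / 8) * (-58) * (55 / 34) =-20735 / 136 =-152.46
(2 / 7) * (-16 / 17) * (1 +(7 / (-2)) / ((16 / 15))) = 73 / 119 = 0.61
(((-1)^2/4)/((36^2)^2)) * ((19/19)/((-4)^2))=1/107495424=0.00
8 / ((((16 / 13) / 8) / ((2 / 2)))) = 52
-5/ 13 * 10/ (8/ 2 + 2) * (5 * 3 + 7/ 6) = -2425/ 234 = -10.36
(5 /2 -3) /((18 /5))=-5 /36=-0.14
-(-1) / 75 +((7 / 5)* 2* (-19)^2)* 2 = 151621 / 75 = 2021.61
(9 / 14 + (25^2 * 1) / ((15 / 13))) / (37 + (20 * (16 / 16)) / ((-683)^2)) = 10625219953 / 724924746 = 14.66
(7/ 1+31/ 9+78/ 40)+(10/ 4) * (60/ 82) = 104971/ 7380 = 14.22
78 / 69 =26 / 23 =1.13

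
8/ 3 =2.67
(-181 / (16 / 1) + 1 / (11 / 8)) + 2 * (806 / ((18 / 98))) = 13885121 / 1584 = 8765.86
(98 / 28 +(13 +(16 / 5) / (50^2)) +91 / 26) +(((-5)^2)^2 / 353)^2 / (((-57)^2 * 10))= 50610313102753 / 2530341506250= 20.00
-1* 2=-2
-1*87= -87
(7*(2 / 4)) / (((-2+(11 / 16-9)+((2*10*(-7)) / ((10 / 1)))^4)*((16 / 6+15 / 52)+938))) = 8736 / 90200519399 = 0.00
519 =519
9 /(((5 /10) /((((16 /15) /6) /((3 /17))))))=272 /15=18.13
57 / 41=1.39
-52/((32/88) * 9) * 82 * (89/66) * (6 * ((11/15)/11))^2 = -189748/675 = -281.11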